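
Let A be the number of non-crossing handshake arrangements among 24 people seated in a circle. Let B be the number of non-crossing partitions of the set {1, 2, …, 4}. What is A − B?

With 24 = 2·12 people, non-crossing handshake pairings are non-crossing perfect matchings on a circle, counted by C_12. So A = C_12 = 208012.
The non-crossing partitions of [4] form a lattice of size C_4. So B = C_4 = 14.
A − B = 208012 − 14 = 207998.

207998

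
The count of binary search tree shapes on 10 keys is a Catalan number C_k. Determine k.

10

Rooted binary trees with 10 nodes (each child slot possibly empty) number C_10.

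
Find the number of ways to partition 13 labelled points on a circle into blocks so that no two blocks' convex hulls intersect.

742900

Non-crossing partitions of an n-element set are counted by C_n; here n = 13.
C_13 = 742900.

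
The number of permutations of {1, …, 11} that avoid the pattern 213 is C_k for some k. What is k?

11

Permutations of [n] avoiding any single length-3 pattern are counted by C_n; here n = 11.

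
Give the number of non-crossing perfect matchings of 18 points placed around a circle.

Pairing 18 circle points by 9 non-crossing chords gives C_9 matchings.
C_9 = C(18,9)/10 = 48620/10 = 4862.

4862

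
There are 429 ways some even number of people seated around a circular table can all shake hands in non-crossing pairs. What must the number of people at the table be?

14

Non-crossing handshake pairings of 2n people are counted by C_n; 429 = C_7.
So n = 7, and there are 2n = 14 people.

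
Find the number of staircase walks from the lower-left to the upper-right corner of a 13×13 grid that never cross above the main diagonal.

Sub-diagonal monotone paths from (0,0) to (13,13) biject with Dyck paths of semilength 13, giving C_13.
C_13 = C_12 · 2(2·12+1)/(12+2) = 208012 · 50/14 = 742900.

742900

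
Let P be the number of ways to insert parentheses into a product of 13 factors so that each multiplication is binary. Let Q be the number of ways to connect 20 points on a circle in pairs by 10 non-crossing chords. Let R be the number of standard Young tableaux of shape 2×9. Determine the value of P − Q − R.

Ways to associate a product of 13 factors correspond to binary trees on 13 leaves, so the count is C_12. So P = C_12 = 208012.
Non-crossing perfect matchings of 2n points on a circle are counted by C_n; with 20 points, n = 10. So Q = C_10 = 16796.
Standard Young tableaux of shape 2×n are counted by C_n; here n = 9. So R = C_9 = 4862.
P − Q − R = 208012 − 16796 − 4862 = 186354.

186354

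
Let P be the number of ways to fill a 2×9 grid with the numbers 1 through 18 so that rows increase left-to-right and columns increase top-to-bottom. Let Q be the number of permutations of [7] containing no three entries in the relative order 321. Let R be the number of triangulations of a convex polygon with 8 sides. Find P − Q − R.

Standard Young tableaux of shape 2×n are counted by C_n; here n = 9. So P = C_9 = 4862.
Permutations of [n] avoiding any single length-3 pattern are counted by C_n; here n = 7. So Q = C_7 = 429.
The number of triangulations of an 8-gon is the Catalan number C_6 (index = sides − 2). So R = C_6 = 132.
P − Q − R = 4862 − 429 − 132 = 4301.

4301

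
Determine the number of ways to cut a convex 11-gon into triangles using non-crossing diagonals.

Triangulations of a convex m-gon are counted by C_{m−2}; with m = 11 this is C_9.
C_9 = 4862.

4862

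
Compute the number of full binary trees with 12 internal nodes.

208012

Full binary trees with n internal nodes are counted by C_n; here n = 12.
C_12 = C_11 · 2(2·11+1)/(11+2) = 58786 · 46/13 = 208012.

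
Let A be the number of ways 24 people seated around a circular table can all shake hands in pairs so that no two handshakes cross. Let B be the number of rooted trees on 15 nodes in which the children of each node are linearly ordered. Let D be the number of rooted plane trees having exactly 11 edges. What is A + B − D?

With 24 = 2·12 people, non-crossing handshake pairings are non-crossing perfect matchings on a circle, counted by C_12. So A = C_12 = 208012.
Rooted ordered (plane) trees on m nodes have m−1 edges and are counted by C_{m−1}; m = 15 gives C_14. So B = C_14 = 2674440.
Rooted ordered trees with n edges are counted by C_n; here n = 11. So D = C_11 = 58786.
A + B − D = 208012 + 2674440 − 58786 = 2823666.

2823666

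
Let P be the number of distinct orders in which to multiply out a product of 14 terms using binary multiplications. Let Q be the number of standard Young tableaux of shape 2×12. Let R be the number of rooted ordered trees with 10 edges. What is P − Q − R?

Bracketing 14 factors into binary products is counted by C_{14−1} = C_13. So P = C_13 = 742900.
By the hook-length formula (or a Dyck-path bijection), SYT of shape 2×12 number C_12. So Q = C_12 = 208012.
A rooted plane tree with 10 edges has 11 nodes, and the count is C_10. So R = C_10 = 16796.
P − Q − R = 742900 − 208012 − 16796 = 518092.

518092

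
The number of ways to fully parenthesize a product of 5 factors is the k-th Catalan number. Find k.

Parenthesizations of m factors correspond to full binary trees with m leaves, counted by C_{m−1}; m = 5 gives C_4.

4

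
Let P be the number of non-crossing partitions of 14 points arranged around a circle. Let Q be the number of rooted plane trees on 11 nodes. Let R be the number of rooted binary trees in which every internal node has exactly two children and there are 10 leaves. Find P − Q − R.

2652782

Non-crossing partitions of an n-element set are counted by C_n; here n = 14. So P = C_14 = 2674440.
Rooted ordered (plane) trees on m nodes have m−1 edges and are counted by C_{m−1}; m = 11 gives C_10. So Q = C_10 = 16796.
A full binary tree with L leaves has L−1 internal nodes and is counted by C_{L−1}; L = 10 gives C_9. So R = C_9 = 4862.
P − Q − R = 2674440 − 16796 − 4862 = 2652782.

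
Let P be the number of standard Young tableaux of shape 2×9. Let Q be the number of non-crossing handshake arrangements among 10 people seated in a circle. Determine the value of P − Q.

By the hook-length formula (or a Dyck-path bijection), SYT of shape 2×9 number C_9. So P = C_9 = 4862.
Non-crossing handshake pairings of 2n people are counted by C_n; 10 people gives n = 5. So Q = C_5 = 42.
P − Q = 4862 − 42 = 4820.

4820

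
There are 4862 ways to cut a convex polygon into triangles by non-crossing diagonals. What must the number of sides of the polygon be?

Triangulations of a convex m-gon are counted by C_{m−2}, and C_9 = 4862.
So m − 2 = 9, giving m = 11 sides.

11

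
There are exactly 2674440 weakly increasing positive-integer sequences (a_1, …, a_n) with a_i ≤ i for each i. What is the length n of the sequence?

14

Such sub-staircase sequences of length n are counted by C_n. The Catalan number equal to 2674440 is C_14.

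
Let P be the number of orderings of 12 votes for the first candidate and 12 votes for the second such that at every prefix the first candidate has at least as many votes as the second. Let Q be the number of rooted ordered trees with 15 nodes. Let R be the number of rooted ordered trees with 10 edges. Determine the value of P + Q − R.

2865656

Reading a vote for the leader as '(' and for the other as ')' turns such a sequence into a balanced string of 12 pairs, so the count is C_12. So P = C_12 = 208012.
A rooted plane tree on 15 nodes has 14 edges, and such trees are counted by C_14. So Q = C_14 = 2674440.
Rooted ordered trees with n edges are counted by C_n; here n = 10. So R = C_10 = 16796.
P + Q − R = 208012 + 2674440 − 16796 = 2865656.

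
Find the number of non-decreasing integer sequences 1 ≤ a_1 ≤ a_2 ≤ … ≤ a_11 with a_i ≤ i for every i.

Weakly increasing sequences with a_i ≤ i biject with Dyck paths of semilength 11, so there are C_11.
C_11 = 58786.

58786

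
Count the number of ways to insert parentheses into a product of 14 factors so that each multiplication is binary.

Bracketing 14 factors into binary products is counted by C_{14−1} = C_13.
C_13 = C(26,13)/14 = 10400600/14 = 742900.

742900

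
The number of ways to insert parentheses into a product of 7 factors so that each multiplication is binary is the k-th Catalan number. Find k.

Bracketing 7 factors into binary products is counted by C_{7−1} = C_6.

6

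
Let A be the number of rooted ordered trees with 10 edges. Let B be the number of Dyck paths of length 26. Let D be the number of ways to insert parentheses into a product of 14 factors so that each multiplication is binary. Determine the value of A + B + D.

1502596

Rooted ordered trees with n edges are counted by C_n; here n = 10. So A = C_10 = 16796.
Dyck paths of semilength n (length 2n) are counted by C_n; here n = 13. So B = C_13 = 742900.
Bracketing 14 factors into binary products is counted by C_{14−1} = C_13. So D = C_13 = 742900.
A + B + D = 16796 + 742900 + 742900 = 1502596.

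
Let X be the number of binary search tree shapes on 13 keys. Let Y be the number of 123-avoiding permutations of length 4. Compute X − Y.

742886

Rooted binary trees with 13 nodes (each child slot possibly empty) number C_13. So X = C_13 = 742900.
For any fixed pattern of length 3, the pattern-avoiding permutations of [4] number C_4. So Y = C_4 = 14.
X − Y = 742900 − 14 = 742886.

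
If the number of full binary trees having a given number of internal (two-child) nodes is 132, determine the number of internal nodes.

6

Full binary trees with n internal nodes are counted by C_n. Since C_6 = 132, the index is 6.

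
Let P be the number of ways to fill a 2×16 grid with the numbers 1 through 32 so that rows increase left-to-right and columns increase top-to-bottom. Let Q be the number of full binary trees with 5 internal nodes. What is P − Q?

35357628

Standard Young tableaux of shape 2×n are counted by C_n; here n = 16. So P = C_16 = 35357670.
The number of full binary trees on 5 internal nodes is the Catalan number C_5. So Q = C_5 = 42.
P − Q = 35357670 − 42 = 35357628.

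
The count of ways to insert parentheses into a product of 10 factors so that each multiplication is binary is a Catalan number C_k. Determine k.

Parenthesizations of m factors correspond to full binary trees with m leaves, counted by C_{m−1}; m = 10 gives C_9.

9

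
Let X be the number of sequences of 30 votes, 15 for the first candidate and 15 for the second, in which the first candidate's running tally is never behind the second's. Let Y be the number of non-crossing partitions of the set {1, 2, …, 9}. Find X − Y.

Ballot sequences with n votes each where one side never trails are Dyck words, counted by C_n; here n = 15. So X = C_15 = 9694845.
The non-crossing partitions of [9] form a lattice of size C_9. So Y = C_9 = 4862.
X − Y = 9694845 − 4862 = 9689983.

9689983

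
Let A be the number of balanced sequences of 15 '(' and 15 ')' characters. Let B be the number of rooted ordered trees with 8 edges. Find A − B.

9693415

Balanced strings of n pairs of brackets are counted by C_n; here n = 15. So A = C_15 = 9694845.
Rooted ordered trees with n edges are counted by C_n; here n = 8. So B = C_8 = 1430.
A − B = 9694845 − 1430 = 9693415.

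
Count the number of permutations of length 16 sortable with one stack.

Stack-sortable permutations are exactly the 231-avoiding ones, counted by C_n; here n = 16.
C_16 = 35357670.

35357670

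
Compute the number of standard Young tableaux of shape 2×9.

4862

Standard Young tableaux of shape 2×n are counted by C_n; here n = 9.
C_9 = C_8 · 2(2·8+1)/(8+2) = 1430 · 34/10 = 4862.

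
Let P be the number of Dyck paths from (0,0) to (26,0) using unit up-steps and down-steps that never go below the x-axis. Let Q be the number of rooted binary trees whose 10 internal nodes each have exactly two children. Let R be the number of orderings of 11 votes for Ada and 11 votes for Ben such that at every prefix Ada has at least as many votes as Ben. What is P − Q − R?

667318

Dyck paths of semilength n (length 2n) are counted by C_n; here n = 13. So P = C_13 = 742900.
The number of full binary trees on 10 internal nodes is the Catalan number C_10. So Q = C_10 = 16796.
Reading a vote for the leader as '(' and for the other as ')' turns such a sequence into a balanced string of 11 pairs, so the count is C_11. So R = C_11 = 58786.
P − Q − R = 742900 − 16796 − 58786 = 667318.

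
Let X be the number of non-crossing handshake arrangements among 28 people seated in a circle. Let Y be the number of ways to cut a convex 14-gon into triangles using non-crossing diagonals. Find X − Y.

2466428

Non-crossing handshake pairings of 2n people are counted by C_n; 28 people gives n = 14. So X = C_14 = 2674440.
The number of triangulations of a 14-gon is the Catalan number C_12 (index = sides − 2). So Y = C_12 = 208012.
X − Y = 2674440 − 208012 = 2466428.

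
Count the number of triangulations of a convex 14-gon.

208012

The number of triangulations of a 14-gon is the Catalan number C_12 (index = sides − 2).
C_12 = 208012.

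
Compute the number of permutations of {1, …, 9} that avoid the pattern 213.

Permutations of [n] avoiding any single length-3 pattern are counted by C_n; here n = 9.
C_9 = 4862.

4862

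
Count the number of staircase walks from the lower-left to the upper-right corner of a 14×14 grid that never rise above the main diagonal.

Sub-diagonal monotone paths from (0,0) to (14,14) biject with Dyck paths of semilength 14, giving C_14.
C_14 = C(28,14)/15 = 40116600/15 = 2674440.

2674440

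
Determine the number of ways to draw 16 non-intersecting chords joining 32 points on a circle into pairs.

35357670

Non-crossing perfect matchings of 2n points on a circle are counted by C_n; with 32 points, n = 16.
C_16 = C_15 · 2(2·15+1)/(15+2) = 9694845 · 62/17 = 35357670.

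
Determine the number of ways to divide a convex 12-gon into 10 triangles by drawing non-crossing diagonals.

A convex 12-gon is triangulated into 10 triangles, and the number of such triangulations is the Catalan number C_{12−2} = C_10.
C_10 = C(20,10)/11 = 184756/11 = 16796.

16796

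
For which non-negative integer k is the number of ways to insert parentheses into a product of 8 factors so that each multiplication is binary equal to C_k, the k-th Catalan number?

7

Bracketing 8 factors into binary products is counted by C_{8−1} = C_7.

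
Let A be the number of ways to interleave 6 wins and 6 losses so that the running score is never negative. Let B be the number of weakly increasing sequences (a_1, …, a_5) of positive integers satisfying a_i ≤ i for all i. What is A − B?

Reading a vote for the leader as '(' and for the other as ')' turns such a sequence into a balanced string of 6 pairs, so the count is C_6. So A = C_6 = 132.
Such sub-staircase sequences of length n are counted by C_n; here n = 5. So B = C_5 = 42.
A − B = 132 − 42 = 90.

90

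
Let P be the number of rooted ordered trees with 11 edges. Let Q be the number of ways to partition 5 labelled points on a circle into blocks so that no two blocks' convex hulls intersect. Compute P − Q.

A rooted plane tree with 11 edges has 12 nodes, and the count is C_11. So P = C_11 = 58786.
Non-crossing partitions of an n-element set are counted by C_n; here n = 5. So Q = C_5 = 42.
P − Q = 58786 − 42 = 58744.

58744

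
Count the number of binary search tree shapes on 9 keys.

4862

Binary trees (left/right distinguished) on n nodes are counted by C_n; here n = 9.
C_9 = 4862.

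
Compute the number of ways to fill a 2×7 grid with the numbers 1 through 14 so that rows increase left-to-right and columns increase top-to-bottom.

Standard Young tableaux of shape 2×n are counted by C_n; here n = 7.
C_7 = C(14,7)/8 = 3432/8 = 429.

429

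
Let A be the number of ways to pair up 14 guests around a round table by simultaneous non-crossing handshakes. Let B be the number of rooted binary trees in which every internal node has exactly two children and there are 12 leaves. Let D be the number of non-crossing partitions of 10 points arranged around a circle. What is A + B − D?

42419

Non-crossing handshake pairings of 2n people are counted by C_n; 14 people gives n = 7. So A = C_7 = 429.
Full binary trees with 12 leaves have 12−1 = 11 internal nodes, so there are C_11 of them. So B = C_11 = 58786.
Non-crossing partitions of an n-element set are counted by C_n; here n = 10. So D = C_10 = 16796.
A + B − D = 429 + 58786 − 16796 = 42419.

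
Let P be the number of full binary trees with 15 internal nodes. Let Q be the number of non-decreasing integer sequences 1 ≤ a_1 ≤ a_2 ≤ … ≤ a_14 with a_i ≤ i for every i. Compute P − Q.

Full binary trees with n internal nodes are counted by C_n; here n = 15. So P = C_15 = 9694845.
Weakly increasing sequences with a_i ≤ i biject with Dyck paths of semilength 14, so there are C_14. So Q = C_14 = 2674440.
P − Q = 9694845 − 2674440 = 7020405.

7020405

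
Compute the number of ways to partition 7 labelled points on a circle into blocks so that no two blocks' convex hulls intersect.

429

The non-crossing partitions of [7] form a lattice of size C_7.
C_7 = C(14,7)/8 = 3432/8 = 429.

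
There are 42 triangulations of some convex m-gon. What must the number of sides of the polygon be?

7

Triangulations of a convex m-gon are counted by C_{m−2}; 42 = C_5.
So m − 2 = 5, giving m = 7 sides.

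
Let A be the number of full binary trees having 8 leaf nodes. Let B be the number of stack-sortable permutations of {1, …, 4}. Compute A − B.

Full binary trees with 8 leaves have 8−1 = 7 internal nodes, so there are C_7 of them. So A = C_7 = 429.
Stack-sortable permutations are exactly the 231-avoiding ones, counted by C_n; here n = 4. So B = C_4 = 14.
A − B = 429 − 14 = 415.

415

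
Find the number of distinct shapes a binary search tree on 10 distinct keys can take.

There are C_n binary search tree shapes on n keys; with n = 10 that is C_10.
C_10 = C_9 · 2(2·9+1)/(9+2) = 4862 · 38/11 = 16796.

16796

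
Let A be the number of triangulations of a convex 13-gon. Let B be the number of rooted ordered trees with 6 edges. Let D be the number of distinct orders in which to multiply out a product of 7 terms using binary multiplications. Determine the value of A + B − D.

58786

Triangulations of a convex m-gon are counted by C_{m−2}; with m = 13 this is C_11. So A = C_11 = 58786.
Rooted ordered trees with n edges are counted by C_n; here n = 6. So B = C_6 = 132.
Ways to associate a product of 7 factors correspond to binary trees on 7 leaves, so the count is C_6. So D = C_6 = 132.
A + B − D = 58786 + 132 − 132 = 58786.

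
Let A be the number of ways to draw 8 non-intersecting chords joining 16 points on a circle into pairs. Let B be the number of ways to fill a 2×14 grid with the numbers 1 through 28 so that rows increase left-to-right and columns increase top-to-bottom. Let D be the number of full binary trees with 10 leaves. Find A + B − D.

Non-crossing perfect matchings of 2n points on a circle are counted by C_n; with 16 points, n = 8. So A = C_8 = 1430.
Standard Young tableaux of shape 2×n are counted by C_n; here n = 14. So B = C_14 = 2674440.
Full binary trees with 10 leaves have 10−1 = 9 internal nodes, so there are C_9 of them. So D = C_9 = 4862.
A + B − D = 1430 + 2674440 − 4862 = 2671008.

2671008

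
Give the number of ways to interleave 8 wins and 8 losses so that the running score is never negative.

Reading a vote for the leader as '(' and for the other as ')' turns such a sequence into a balanced string of 8 pairs, so the count is C_8.
C_8 = 1430.

1430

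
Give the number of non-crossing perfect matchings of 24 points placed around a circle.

Non-crossing perfect matchings of 2n points on a circle are counted by C_n; with 24 points, n = 12.
C_12 = C(24,12)/13 = 2704156/13 = 208012.

208012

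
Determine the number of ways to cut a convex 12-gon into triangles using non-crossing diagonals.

Triangulations of a convex m-gon are counted by C_{m−2}; with m = 12 this is C_10.
C_10 = 16796.

16796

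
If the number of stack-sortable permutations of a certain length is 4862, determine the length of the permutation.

9

Stack-sortable permutations of [n] are counted by C_n; 4862 = C_9.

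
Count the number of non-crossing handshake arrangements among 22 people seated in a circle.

58786

Non-crossing handshake pairings of 2n people are counted by C_n; 22 people gives n = 11.
C_11 = C(22,11)/12 = 705432/12 = 58786.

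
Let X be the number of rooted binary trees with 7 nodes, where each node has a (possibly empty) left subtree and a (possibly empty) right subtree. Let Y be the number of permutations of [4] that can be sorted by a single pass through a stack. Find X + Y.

Binary trees (left/right distinguished) on n nodes are counted by C_n; here n = 7. So X = C_7 = 429.
By Knuth's characterisation, the stack-sortable permutations of length 4 are the 231-avoiders, numbering C_4. So Y = C_4 = 14.
X + Y = 429 + 14 = 443.

443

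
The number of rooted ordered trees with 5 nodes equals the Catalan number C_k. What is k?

4

A rooted plane tree on 5 nodes has 4 edges, and such trees are counted by C_4.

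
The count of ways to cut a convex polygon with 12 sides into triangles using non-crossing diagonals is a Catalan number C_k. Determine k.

A convex 12-gon is triangulated into 10 triangles, and the number of such triangulations is the Catalan number C_{12−2} = C_10.

10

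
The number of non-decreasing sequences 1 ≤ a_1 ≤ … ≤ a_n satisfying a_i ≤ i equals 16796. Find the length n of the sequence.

Such sub-staircase sequences of length n are counted by C_n; 16796 = C_10.

10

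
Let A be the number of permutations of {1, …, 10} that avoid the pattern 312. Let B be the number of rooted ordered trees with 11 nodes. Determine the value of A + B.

33592

Permutations of [n] avoiding any single length-3 pattern are counted by C_n; here n = 10. So A = C_10 = 16796.
A rooted plane tree on 11 nodes has 10 edges, and such trees are counted by C_10. So B = C_10 = 16796.
A + B = 16796 + 16796 = 33592.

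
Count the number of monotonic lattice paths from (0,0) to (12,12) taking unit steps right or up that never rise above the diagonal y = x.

Sub-diagonal monotone paths from (0,0) to (12,12) biject with Dyck paths of semilength 12, giving C_12.
C_12 = C_11 · 2(2·11+1)/(11+2) = 58786 · 46/13 = 208012.

208012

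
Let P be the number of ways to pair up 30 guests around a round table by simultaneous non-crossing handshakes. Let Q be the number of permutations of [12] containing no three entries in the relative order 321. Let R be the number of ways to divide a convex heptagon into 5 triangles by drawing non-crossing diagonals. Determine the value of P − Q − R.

With 30 = 2·15 people, non-crossing handshake pairings are non-crossing perfect matchings on a circle, counted by C_15. So P = C_15 = 9694845.
For any fixed pattern of length 3, the pattern-avoiding permutations of [12] number C_12. So Q = C_12 = 208012.
A convex 7-gon is triangulated into 5 triangles, and the number of such triangulations is the Catalan number C_{7−2} = C_5. So R = C_5 = 42.
P − Q − R = 9694845 − 208012 − 42 = 9486791.

9486791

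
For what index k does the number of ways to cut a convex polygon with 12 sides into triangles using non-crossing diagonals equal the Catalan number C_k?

The number of triangulations of a 12-gon is the Catalan number C_10 (index = sides − 2).

10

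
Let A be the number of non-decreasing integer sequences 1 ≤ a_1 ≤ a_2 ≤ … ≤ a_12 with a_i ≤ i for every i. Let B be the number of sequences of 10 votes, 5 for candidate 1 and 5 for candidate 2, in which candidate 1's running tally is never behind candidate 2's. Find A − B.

207970

Weakly increasing sequences with a_i ≤ i biject with Dyck paths of semilength 12, so there are C_12. So A = C_12 = 208012.
Reading a vote for the leader as '(' and for the other as ')' turns such a sequence into a balanced string of 5 pairs, so the count is C_5. So B = C_5 = 42.
A − B = 208012 − 42 = 207970.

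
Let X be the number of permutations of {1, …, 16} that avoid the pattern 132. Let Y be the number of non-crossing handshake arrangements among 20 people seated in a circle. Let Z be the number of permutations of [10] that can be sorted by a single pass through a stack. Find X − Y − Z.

35324078

For any fixed pattern of length 3, the pattern-avoiding permutations of [16] number C_16. So X = C_16 = 35357670.
With 20 = 2·10 people, non-crossing handshake pairings are non-crossing perfect matchings on a circle, counted by C_10. So Y = C_10 = 16796.
By Knuth's characterisation, the stack-sortable permutations of length 10 are the 231-avoiders, numbering C_10. So Z = C_10 = 16796.
X − Y − Z = 35357670 − 16796 − 16796 = 35324078.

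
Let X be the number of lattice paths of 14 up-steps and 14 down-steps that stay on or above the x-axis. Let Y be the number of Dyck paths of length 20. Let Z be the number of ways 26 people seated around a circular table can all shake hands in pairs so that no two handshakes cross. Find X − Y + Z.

3400544

Dyck paths of semilength n (length 2n) are counted by C_n; here n = 14. So X = C_14 = 2674440.
A Dyck path with 10 up-steps and 10 down-steps has semilength 10, so there are C_10 of them. So Y = C_10 = 16796.
With 26 = 2·13 people, non-crossing handshake pairings are non-crossing perfect matchings on a circle, counted by C_13. So Z = C_13 = 742900.
X − Y + Z = 2674440 − 16796 + 742900 = 3400544.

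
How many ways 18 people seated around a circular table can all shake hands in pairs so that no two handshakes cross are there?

Non-crossing handshake pairings of 2n people are counted by C_n; 18 people gives n = 9.
C_9 = 4862.

4862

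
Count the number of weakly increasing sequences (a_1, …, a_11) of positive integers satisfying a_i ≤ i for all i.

58786

Weakly increasing sequences with a_i ≤ i biject with Dyck paths of semilength 11, so there are C_11.
C_11 = C(22,11)/12 = 705432/12 = 58786.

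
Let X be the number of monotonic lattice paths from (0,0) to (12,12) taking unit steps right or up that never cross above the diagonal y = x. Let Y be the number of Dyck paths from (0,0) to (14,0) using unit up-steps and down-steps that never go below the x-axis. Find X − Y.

Monotone paths in an n×n grid that stay weakly below the diagonal are counted by C_n; here n = 12. So X = C_12 = 208012.
A Dyck path with 7 up-steps and 7 down-steps has semilength 7, so there are C_7 of them. So Y = C_7 = 429.
X − Y = 208012 − 429 = 207583.

207583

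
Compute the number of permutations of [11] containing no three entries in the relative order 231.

58786

Permutations of [n] avoiding any single length-3 pattern are counted by C_n; here n = 11.
C_11 = 58786.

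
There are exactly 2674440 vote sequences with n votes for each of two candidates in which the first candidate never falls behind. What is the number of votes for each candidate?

14

Such ballot sequences with n votes each are counted by C_n. The Catalan number equal to 2674440 is C_14.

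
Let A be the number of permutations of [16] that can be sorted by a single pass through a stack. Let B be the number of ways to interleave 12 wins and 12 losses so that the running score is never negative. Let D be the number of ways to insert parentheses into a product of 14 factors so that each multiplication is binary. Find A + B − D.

34822782

Stack-sortable permutations are exactly the 231-avoiding ones, counted by C_n; here n = 16. So A = C_16 = 35357670.
Reading a vote for the leader as '(' and for the other as ')' turns such a sequence into a balanced string of 12 pairs, so the count is C_12. So B = C_12 = 208012.
Ways to associate a product of 14 factors correspond to binary trees on 14 leaves, so the count is C_13. So D = C_13 = 742900.
A + B − D = 35357670 + 208012 − 742900 = 34822782.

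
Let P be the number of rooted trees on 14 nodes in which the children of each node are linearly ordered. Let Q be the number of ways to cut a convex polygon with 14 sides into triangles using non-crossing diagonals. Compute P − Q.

534888

Rooted ordered (plane) trees on m nodes have m−1 edges and are counted by C_{m−1}; m = 14 gives C_13. So P = C_13 = 742900.
The number of triangulations of a 14-gon is the Catalan number C_12 (index = sides − 2). So Q = C_12 = 208012.
P − Q = 742900 − 208012 = 534888.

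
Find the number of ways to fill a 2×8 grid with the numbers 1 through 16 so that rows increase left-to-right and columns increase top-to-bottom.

1430

Standard Young tableaux of shape 2×n are counted by C_n; here n = 8.
C_8 = C_7 · 2(2·7+1)/(7+2) = 429 · 30/9 = 1430.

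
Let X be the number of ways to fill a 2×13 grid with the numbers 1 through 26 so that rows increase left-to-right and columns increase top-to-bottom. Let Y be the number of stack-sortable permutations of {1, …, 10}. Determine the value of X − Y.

726104

By the hook-length formula (or a Dyck-path bijection), SYT of shape 2×13 number C_13. So X = C_13 = 742900.
By Knuth's characterisation, the stack-sortable permutations of length 10 are the 231-avoiders, numbering C_10. So Y = C_10 = 16796.
X − Y = 742900 − 16796 = 726104.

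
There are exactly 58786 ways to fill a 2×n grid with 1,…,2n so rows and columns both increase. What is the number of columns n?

Standard Young tableaux of shape 2×n are counted by C_n, and C_11 = 58786.

11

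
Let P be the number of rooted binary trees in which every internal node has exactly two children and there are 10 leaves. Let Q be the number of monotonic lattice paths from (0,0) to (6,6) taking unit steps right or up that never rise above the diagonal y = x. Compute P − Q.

4730

A full binary tree with L leaves has L−1 internal nodes and is counted by C_{L−1}; L = 10 gives C_9. So P = C_9 = 4862.
Monotone paths in an n×n grid that stay weakly below the diagonal are counted by C_n; here n = 6. So Q = C_6 = 132.
P − Q = 4862 − 132 = 4730.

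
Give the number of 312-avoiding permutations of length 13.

742900

Permutations of [n] avoiding any single length-3 pattern are counted by C_n; here n = 13.
C_13 = C_12 · 2(2·12+1)/(12+2) = 208012 · 50/14 = 742900.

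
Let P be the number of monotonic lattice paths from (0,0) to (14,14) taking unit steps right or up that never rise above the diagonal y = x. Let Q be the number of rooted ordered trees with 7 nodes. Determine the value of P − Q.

2674308

Sub-diagonal monotone paths from (0,0) to (14,14) biject with Dyck paths of semilength 14, giving C_14. So P = C_14 = 2674440.
A rooted plane tree on 7 nodes has 6 edges, and such trees are counted by C_6. So Q = C_6 = 132.
P − Q = 2674440 − 132 = 2674308.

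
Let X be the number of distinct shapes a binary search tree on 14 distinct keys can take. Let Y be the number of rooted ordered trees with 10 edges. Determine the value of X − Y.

Rooted binary trees with 14 nodes (each child slot possibly empty) number C_14. So X = C_14 = 2674440.
Rooted ordered trees with n edges are counted by C_n; here n = 10. So Y = C_10 = 16796.
X − Y = 2674440 − 16796 = 2657644.

2657644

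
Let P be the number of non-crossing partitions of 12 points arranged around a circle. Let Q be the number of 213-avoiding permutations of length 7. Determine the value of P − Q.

207583

Non-crossing partitions of an n-element set are counted by C_n; here n = 12. So P = C_12 = 208012.
For any fixed pattern of length 3, the pattern-avoiding permutations of [7] number C_7. So Q = C_7 = 429.
P − Q = 208012 − 429 = 207583.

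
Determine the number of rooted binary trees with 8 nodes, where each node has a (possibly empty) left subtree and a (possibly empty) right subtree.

There are C_n binary search tree shapes on n keys; with n = 8 that is C_8.
C_8 = C_7 · 2(2·7+1)/(7+2) = 429 · 30/9 = 1430.

1430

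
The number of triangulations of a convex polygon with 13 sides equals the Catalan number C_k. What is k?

11

The number of triangulations of a 13-gon is the Catalan number C_11 (index = sides − 2).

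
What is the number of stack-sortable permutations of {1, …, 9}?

4862

By Knuth's characterisation, the stack-sortable permutations of length 9 are the 231-avoiders, numbering C_9.
C_9 = C(18,9)/10 = 48620/10 = 4862.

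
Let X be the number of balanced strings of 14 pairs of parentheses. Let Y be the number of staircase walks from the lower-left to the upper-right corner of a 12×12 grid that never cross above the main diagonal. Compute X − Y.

A balanced arrangement of 14 bracket pairs is a Dyck word of semilength 14, so the count is C_14. So X = C_14 = 2674440.
Sub-diagonal monotone paths from (0,0) to (12,12) biject with Dyck paths of semilength 12, giving C_12. So Y = C_12 = 208012.
X − Y = 2674440 − 208012 = 2466428.

2466428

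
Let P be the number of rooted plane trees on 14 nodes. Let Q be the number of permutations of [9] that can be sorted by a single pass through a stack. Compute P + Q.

Rooted ordered (plane) trees on m nodes have m−1 edges and are counted by C_{m−1}; m = 14 gives C_13. So P = C_13 = 742900.
By Knuth's characterisation, the stack-sortable permutations of length 9 are the 231-avoiders, numbering C_9. So Q = C_9 = 4862.
P + Q = 742900 + 4862 = 747762.

747762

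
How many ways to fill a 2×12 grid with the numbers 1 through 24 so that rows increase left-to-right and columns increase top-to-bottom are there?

By the hook-length formula (or a Dyck-path bijection), SYT of shape 2×12 number C_12.
C_12 = C(24,12)/13 = 2704156/13 = 208012.

208012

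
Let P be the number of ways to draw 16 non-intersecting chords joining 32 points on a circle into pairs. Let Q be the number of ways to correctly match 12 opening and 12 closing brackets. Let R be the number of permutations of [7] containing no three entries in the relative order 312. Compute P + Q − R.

35565253

Non-crossing perfect matchings of 2n points on a circle are counted by C_n; with 32 points, n = 16. So P = C_16 = 35357670.
A balanced arrangement of 12 bracket pairs is a Dyck word of semilength 12, so the count is C_12. So Q = C_12 = 208012.
For any fixed pattern of length 3, the pattern-avoiding permutations of [7] number C_7. So R = C_7 = 429.
P + Q − R = 35357670 + 208012 − 429 = 35565253.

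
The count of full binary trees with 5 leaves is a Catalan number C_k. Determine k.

Full binary trees with 5 leaves have 5−1 = 4 internal nodes, so there are C_4 of them.

4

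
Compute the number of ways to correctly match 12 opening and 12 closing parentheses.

208012

A balanced arrangement of 12 bracket pairs is a Dyck word of semilength 12, so the count is C_12.
C_12 = C(24,12)/13 = 2704156/13 = 208012.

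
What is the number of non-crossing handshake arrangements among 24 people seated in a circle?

208012

With 24 = 2·12 people, non-crossing handshake pairings are non-crossing perfect matchings on a circle, counted by C_12.
C_12 = C(24,12)/13 = 2704156/13 = 208012.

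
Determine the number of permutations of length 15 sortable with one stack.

9694845

By Knuth's characterisation, the stack-sortable permutations of length 15 are the 231-avoiders, numbering C_15.
C_15 = C(30,15)/16 = 155117520/16 = 9694845.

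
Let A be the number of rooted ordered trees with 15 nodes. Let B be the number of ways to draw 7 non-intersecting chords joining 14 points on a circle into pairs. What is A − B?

A rooted plane tree on 15 nodes has 14 edges, and such trees are counted by C_14. So A = C_14 = 2674440.
Non-crossing perfect matchings of 2n points on a circle are counted by C_n; with 14 points, n = 7. So B = C_7 = 429.
A − B = 2674440 − 429 = 2674011.

2674011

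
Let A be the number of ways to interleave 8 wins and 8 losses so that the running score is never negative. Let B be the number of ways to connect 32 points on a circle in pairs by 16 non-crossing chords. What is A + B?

35359100

Reading a vote for the leader as '(' and for the other as ')' turns such a sequence into a balanced string of 8 pairs, so the count is C_8. So A = C_8 = 1430.
Non-crossing perfect matchings of 2n points on a circle are counted by C_n; with 32 points, n = 16. So B = C_16 = 35357670.
A + B = 1430 + 35357670 = 35359100.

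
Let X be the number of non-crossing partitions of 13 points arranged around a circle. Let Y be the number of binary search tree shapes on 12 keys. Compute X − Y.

Non-crossing partitions of an n-element set are counted by C_n; here n = 13. So X = C_13 = 742900.
There are C_n binary search tree shapes on n keys; with n = 12 that is C_12. So Y = C_12 = 208012.
X − Y = 742900 − 208012 = 534888.

534888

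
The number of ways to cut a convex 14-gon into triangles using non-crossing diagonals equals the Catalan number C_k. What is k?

The number of triangulations of a 14-gon is the Catalan number C_12 (index = sides − 2).

12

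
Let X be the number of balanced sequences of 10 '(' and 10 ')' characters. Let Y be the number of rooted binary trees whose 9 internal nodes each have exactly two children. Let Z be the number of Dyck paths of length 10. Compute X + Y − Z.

A balanced arrangement of 10 bracket pairs is a Dyck word of semilength 10, so the count is C_10. So X = C_10 = 16796.
Full binary trees with n internal nodes are counted by C_n; here n = 9. So Y = C_9 = 4862.
Dyck paths of semilength n (length 2n) are counted by C_n; here n = 5. So Z = C_5 = 42.
X + Y − Z = 16796 + 4862 − 42 = 21616.

21616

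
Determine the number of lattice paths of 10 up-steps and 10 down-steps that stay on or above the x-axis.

16796

Dyck paths of semilength n (length 2n) are counted by C_n; here n = 10.
C_10 = C(20,10)/11 = 184756/11 = 16796.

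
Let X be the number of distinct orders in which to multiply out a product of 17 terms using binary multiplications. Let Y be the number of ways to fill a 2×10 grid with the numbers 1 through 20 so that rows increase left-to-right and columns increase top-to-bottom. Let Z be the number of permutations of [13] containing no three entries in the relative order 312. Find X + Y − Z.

Parenthesizations of m factors correspond to full binary trees with m leaves, counted by C_{m−1}; m = 17 gives C_16. So X = C_16 = 35357670.
Standard Young tableaux of shape 2×n are counted by C_n; here n = 10. So Y = C_10 = 16796.
For any fixed pattern of length 3, the pattern-avoiding permutations of [13] number C_13. So Z = C_13 = 742900.
X + Y − Z = 35357670 + 16796 − 742900 = 34631566.

34631566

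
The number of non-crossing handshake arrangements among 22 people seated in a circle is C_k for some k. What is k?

With 22 = 2·11 people, non-crossing handshake pairings are non-crossing perfect matchings on a circle, counted by C_11.

11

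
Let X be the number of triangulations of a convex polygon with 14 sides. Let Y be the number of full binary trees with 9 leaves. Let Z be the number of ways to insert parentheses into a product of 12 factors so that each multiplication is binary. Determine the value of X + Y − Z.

150656

Triangulations of a convex m-gon are counted by C_{m−2}; with m = 14 this is C_12. So X = C_12 = 208012.
A full binary tree with L leaves has L−1 internal nodes and is counted by C_{L−1}; L = 9 gives C_8. So Y = C_8 = 1430.
Bracketing 12 factors into binary products is counted by C_{12−1} = C_11. So Z = C_11 = 58786.
X + Y − Z = 208012 + 1430 − 58786 = 150656.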